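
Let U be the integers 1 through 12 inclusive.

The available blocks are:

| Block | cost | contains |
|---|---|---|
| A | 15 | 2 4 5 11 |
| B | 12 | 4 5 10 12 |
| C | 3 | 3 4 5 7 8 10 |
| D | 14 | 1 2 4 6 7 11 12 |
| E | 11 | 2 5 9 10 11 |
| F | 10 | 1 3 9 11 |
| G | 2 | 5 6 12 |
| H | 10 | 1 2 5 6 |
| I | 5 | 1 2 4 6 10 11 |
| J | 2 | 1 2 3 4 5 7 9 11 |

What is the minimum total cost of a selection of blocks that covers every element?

C, G, J together cover every element (C ∪ G ∪ J = {1, 2, 3, 4, 5, 6, 7, 8, 9, 10, 11, 12}); total cost 3 + 2 + 2 = 7.
No covering selection has total cost below 7.

7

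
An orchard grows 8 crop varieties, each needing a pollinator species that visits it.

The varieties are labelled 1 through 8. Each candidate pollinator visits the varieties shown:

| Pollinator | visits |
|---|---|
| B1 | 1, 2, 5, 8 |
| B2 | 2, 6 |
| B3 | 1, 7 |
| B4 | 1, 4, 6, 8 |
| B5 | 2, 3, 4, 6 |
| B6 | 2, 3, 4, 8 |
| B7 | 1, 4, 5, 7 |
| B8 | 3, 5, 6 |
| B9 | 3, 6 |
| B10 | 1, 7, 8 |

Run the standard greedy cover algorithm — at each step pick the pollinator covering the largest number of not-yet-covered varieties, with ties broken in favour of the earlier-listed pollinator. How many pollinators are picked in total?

3

Greedy: pick B1 (covers 4 new) → pick B5 (covers 3 new) → pick B3 (covers 1 new). Total picks: 3.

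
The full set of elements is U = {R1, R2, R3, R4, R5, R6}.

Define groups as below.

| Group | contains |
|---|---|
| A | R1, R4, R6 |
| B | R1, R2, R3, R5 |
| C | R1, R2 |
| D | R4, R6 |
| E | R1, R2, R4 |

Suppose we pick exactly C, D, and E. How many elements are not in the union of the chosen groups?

2

Union of C, D, E = {R1, R2, R4, R6}.
Not covered: R3, R5 — 2 elements.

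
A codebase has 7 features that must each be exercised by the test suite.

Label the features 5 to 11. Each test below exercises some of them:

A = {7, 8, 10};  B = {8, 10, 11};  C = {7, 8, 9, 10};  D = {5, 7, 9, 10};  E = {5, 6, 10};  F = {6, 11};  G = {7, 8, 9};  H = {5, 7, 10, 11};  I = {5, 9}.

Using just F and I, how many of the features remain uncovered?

Union of F, I = {5, 6, 9, 11}.
Not covered: 7, 8, 10 — 3 features.

3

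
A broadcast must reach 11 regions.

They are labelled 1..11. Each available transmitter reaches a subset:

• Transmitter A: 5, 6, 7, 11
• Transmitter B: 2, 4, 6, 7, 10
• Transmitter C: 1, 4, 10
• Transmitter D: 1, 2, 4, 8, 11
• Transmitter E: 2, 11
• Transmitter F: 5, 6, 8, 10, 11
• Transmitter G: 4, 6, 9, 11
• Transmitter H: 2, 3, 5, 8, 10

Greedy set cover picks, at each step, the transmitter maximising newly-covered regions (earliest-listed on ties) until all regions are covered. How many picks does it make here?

4

Greedy: pick B (covers 5 new) → pick D (covers 3 new) → pick H (covers 2 new) → pick G (covers 1 new). Total picks: 4.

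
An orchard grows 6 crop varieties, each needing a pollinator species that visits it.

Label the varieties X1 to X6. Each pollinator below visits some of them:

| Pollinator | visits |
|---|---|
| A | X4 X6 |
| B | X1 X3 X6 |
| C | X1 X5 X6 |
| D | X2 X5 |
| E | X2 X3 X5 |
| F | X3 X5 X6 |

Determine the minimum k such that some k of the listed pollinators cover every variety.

3

A and C and E together: A ∪ C ∪ E = {X1, X2, X3, X4, X5, X6} — every variety is covered.
Only A contains X4, so A is forced; the remaining 4 varieties need at least 2 more pollinators (each remaining pollinator adds at most 3) — so at least 3 pollinators are needed, and 3 is optimal.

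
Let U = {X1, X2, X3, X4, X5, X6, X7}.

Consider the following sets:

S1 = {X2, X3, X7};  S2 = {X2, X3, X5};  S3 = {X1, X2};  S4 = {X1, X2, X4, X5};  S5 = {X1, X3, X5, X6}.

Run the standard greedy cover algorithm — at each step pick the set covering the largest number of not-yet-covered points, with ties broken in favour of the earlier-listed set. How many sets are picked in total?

Greedy: pick S4 (covers 4 new) → pick S1 (covers 2 new) → pick S5 (covers 1 new). Total picks: 3.

3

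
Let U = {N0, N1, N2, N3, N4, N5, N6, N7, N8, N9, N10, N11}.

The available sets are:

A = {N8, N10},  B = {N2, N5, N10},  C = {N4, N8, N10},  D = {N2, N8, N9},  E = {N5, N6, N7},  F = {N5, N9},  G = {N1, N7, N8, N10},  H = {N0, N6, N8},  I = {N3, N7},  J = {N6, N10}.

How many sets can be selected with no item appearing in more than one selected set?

3

F, H, I are pairwise disjoint (F={N5,N9}; H={N0,N6,N8}; I={N3,N7}).
Every remaining set overlaps one of these, and no 4 of the listed sets are pairwise disjoint, so 3 is the maximum.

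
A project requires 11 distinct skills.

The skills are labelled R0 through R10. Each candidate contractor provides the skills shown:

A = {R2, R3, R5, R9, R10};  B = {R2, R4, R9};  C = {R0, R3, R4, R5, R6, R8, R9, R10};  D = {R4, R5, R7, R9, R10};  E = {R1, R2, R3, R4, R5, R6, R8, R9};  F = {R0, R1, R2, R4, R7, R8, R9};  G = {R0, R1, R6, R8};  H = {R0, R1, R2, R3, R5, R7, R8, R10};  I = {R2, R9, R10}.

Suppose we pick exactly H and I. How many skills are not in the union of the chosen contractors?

2

Union of H, I = {R0, R1, R2, R3, R5, R7, R8, R9, R10}.
Not covered: R4, R6 — 2 skills.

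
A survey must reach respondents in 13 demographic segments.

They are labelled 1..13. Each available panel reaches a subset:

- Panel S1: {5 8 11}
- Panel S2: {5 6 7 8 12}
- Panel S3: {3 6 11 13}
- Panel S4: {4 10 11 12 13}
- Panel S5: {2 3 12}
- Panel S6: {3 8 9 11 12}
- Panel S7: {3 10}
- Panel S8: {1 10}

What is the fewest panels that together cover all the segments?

Take {S2, S4, S5, S6, S8}. Their union is {1, 2, 3, 4, 5, 6, 7, 8, 9, 10, 11, 12, 13}, which is all 13 segments.
No 4 of the 8 panels cover everything (all 70 combinations miss at least one segment), so 5 is optimal.

5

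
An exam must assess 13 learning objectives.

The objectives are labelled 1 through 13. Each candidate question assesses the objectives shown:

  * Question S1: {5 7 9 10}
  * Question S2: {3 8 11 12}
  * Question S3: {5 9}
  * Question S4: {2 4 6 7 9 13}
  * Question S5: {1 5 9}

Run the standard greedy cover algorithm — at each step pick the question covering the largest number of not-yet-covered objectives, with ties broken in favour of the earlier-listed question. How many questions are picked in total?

4

Greedy: pick S4 (covers 6 new) → pick S2 (covers 4 new) → pick S1 (covers 2 new) → pick S5 (covers 1 new). Total picks: 4.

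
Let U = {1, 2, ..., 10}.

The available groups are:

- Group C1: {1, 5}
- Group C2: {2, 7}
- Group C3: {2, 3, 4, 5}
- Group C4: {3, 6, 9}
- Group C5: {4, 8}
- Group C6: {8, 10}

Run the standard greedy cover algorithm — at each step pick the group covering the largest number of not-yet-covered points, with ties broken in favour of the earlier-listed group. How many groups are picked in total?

5

Greedy: pick C3 (covers 4 new) → pick C4 (covers 2 new) → pick C6 (covers 2 new) → pick C1 (covers 1 new) → pick C2 (covers 1 new). Total picks: 5.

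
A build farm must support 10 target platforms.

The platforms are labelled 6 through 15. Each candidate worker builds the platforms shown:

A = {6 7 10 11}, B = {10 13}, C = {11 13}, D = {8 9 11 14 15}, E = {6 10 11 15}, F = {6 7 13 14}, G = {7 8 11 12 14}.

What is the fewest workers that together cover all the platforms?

Take {B, D, F, G}. Their union is {6, 7, 8, 9, 10, 11, 12, 13, 14, 15}, which is all 10 platforms.
No 3 of the 7 workers cover everything (all 35 combinations miss at least one platform), so 4 is optimal.

4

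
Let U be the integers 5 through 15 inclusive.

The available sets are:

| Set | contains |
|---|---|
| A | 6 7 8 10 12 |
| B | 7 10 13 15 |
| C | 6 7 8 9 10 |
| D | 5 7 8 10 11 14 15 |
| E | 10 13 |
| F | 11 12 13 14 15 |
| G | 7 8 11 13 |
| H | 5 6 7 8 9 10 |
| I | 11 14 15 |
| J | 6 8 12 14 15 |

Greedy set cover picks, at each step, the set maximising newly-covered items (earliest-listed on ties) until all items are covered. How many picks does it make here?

4

Greedy: pick D (covers 7 new) → pick A (covers 2 new) → pick B (covers 1 new) → pick C (covers 1 new). Total picks: 4.
(The true minimum cover uses only 2 sets, so greedy is not optimal here.)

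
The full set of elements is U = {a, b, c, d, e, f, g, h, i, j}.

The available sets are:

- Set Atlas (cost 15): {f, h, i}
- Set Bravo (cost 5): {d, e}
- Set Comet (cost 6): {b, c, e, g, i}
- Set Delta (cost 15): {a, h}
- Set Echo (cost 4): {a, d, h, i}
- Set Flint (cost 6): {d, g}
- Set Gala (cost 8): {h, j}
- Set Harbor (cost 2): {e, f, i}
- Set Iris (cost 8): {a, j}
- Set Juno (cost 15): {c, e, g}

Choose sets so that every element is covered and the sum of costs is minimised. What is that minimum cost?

Comet, Echo, Harbor, Iris together cover every element (Comet ∪ Echo ∪ Harbor ∪ Iris = {a, b, c, d, e, f, g, h, i, j}); total cost 6 + 4 + 2 + 8 = 20.
No covering selection has total cost below 20.

20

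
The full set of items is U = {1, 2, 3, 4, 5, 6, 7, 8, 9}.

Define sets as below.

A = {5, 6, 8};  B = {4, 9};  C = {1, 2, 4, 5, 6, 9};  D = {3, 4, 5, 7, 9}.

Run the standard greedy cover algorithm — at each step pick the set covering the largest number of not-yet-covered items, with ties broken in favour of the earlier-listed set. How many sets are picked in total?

3

Greedy: pick C (covers 6 new) → pick D (covers 2 new) → pick A (covers 1 new). Total picks: 3.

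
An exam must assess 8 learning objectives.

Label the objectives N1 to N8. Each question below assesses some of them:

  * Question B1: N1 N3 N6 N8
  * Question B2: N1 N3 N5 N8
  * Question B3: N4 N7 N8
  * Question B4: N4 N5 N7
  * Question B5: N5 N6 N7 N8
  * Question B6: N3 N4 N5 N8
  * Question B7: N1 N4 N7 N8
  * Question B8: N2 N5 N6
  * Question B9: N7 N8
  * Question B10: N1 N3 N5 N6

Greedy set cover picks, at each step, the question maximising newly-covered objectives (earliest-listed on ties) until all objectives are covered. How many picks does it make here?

Greedy: pick B1 (covers 4 new) → pick B4 (covers 3 new) → pick B8 (covers 1 new). Total picks: 3.

3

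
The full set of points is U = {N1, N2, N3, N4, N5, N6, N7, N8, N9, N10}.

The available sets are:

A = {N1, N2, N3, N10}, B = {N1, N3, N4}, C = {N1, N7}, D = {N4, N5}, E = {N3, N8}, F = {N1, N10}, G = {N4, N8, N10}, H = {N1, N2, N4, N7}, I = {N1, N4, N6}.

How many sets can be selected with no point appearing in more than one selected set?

3

D, E, F are pairwise disjoint (D={N4,N5}; E={N3,N8}; F={N1,N10}).
Every remaining set overlaps one of these, and no 4 of the listed sets are pairwise disjoint, so 3 is the maximum.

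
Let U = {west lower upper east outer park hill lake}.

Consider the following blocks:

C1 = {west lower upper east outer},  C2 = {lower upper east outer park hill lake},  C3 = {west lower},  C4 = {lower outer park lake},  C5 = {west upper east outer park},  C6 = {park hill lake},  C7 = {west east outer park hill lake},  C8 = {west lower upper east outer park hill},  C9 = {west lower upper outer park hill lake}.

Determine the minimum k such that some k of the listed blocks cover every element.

C2 and C5 together: C2 ∪ C5 = {west, lower, upper, east, outer, park, hill, lake} — every element is covered.
No single block has all 8 elements (the largest, C2, has 7), so 2 is optimal.

2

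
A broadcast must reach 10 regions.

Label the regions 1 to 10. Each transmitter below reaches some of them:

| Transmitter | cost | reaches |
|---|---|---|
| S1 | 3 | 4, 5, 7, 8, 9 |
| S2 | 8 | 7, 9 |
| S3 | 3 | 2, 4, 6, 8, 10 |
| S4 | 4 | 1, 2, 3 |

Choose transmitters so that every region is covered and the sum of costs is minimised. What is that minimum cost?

10

S1, S3, S4 together cover every region (S1 ∪ S3 ∪ S4 = {1, 2, 3, 4, 5, 6, 7, 8, 9, 10}); total cost 3 + 3 + 4 = 10.
No covering selection has total cost below 10.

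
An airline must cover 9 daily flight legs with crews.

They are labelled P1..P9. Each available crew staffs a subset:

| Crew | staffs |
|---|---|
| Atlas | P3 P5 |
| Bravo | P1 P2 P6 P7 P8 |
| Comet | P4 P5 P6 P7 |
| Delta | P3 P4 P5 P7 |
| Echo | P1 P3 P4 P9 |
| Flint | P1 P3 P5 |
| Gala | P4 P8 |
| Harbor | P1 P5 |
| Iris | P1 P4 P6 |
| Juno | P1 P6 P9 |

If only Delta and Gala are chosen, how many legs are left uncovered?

Union of Delta, Gala = {P3, P4, P5, P7, P8}.
Not covered: P1, P2, P6, P9 — 4 legs.

4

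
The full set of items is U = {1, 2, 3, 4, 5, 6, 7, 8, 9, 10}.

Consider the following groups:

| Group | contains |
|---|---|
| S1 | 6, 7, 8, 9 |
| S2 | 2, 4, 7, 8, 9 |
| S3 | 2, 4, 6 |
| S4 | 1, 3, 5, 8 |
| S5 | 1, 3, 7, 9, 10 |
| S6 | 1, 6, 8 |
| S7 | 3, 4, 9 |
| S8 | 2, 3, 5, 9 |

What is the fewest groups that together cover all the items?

S3, S4, and S5 cover everything between them: the union {1, 2, 3, 4, 5, 6, 7, 8, 9, 10} is all of U.
Only S5 contains 10, so S5 is forced; the remaining 5 items need at least 2 more groups (each remaining group adds at most 3) — so at least 3 groups are needed, and 3 is optimal.

3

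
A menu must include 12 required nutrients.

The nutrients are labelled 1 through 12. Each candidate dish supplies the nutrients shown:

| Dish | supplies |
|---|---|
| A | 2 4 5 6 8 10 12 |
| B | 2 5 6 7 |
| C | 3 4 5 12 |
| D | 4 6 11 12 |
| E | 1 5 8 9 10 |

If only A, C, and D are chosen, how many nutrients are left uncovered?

Union of A, C, D = {2, 3, 4, 5, 6, 8, 10, 11, 12}.
Not covered: 1, 7, 9 — 3 nutrients.

3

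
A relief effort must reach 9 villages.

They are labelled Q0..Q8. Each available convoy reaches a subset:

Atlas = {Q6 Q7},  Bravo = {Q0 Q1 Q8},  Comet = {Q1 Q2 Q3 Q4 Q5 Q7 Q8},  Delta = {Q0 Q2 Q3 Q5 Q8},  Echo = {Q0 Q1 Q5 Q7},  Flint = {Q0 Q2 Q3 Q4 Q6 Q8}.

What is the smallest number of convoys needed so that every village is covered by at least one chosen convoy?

2

Take {Echo, Flint}. Their union is {Q0, Q1, Q2, Q3, Q4, Q5, Q6, Q7, Q8}, which is all 9 villages.
No single convoy has all 9 villages (the largest, Comet, has 7), so 2 is optimal.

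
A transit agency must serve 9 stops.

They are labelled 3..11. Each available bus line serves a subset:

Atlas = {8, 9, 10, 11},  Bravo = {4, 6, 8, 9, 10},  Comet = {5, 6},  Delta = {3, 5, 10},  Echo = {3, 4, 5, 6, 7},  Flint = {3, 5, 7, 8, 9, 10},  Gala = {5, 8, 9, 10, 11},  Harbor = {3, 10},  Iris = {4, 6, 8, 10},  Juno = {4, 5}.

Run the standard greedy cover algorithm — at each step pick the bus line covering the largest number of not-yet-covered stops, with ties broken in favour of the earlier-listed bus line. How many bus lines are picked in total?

3

Greedy: pick Flint (covers 6 new) → pick Bravo (covers 2 new) → pick Atlas (covers 1 new). Total picks: 3.
(The true minimum cover uses only 2 bus lines, so greedy is not optimal here.)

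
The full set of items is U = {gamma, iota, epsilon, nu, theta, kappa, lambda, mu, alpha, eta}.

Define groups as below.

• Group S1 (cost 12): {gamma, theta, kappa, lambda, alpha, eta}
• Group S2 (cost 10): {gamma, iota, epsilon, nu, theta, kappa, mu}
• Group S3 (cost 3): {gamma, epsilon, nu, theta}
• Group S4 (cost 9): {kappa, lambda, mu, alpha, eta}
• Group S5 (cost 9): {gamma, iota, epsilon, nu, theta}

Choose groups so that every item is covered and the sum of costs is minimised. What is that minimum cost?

18

S4, S5 together cover every item (S4 ∪ S5 = {gamma, iota, epsilon, nu, theta, kappa, lambda, mu, alpha, eta}); total cost 9 + 9 = 18.
The greedy pick S3, S4, S5 costs 21; no covering selection beats 18.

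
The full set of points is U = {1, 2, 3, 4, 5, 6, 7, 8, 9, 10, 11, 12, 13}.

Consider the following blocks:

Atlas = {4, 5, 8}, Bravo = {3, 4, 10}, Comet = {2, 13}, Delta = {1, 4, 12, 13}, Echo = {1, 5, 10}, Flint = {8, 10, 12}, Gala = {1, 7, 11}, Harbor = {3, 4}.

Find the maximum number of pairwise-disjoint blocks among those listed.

4

Comet, Flint, Gala, Harbor are pairwise disjoint (Comet={2,13}; Flint={8,10,12}; Gala={1,7,11}; Harbor={3,4}).
Every remaining block overlaps one of these, and no 5 of the listed blocks are pairwise disjoint, so 4 is the maximum.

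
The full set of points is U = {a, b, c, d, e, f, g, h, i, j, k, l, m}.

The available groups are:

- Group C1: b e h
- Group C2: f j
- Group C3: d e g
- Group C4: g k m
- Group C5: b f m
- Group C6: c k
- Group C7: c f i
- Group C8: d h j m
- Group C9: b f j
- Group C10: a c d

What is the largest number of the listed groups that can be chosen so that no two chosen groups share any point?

C1, C2, C4, C10 are pairwise disjoint (C1={b,e,h}; C2={f,j}; C4={g,k,m}; C10={a,c,d}).
Every remaining group overlaps one of these, and no 5 of the listed groups are pairwise disjoint, so 4 is the maximum.

4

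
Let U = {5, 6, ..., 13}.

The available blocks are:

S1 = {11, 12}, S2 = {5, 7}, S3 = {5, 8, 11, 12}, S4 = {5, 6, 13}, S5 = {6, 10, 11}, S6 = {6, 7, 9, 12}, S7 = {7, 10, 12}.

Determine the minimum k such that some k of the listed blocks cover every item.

4

S3, S4, S5, and S6 cover everything between them: the union {5, 6, 7, 8, 9, 10, 11, 12, 13} is all of U.
No 3 of the 7 blocks cover everything (all 35 combinations miss at least one item), so 4 is optimal.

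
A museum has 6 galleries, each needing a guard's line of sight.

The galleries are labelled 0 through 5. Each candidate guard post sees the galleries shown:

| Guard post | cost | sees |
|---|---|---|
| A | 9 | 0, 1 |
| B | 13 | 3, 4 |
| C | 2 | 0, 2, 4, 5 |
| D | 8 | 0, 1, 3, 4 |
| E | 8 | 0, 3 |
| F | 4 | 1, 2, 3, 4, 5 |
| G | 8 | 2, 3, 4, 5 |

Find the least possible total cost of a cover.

6

C, F together cover every gallery (C ∪ F = {0, 1, 2, 3, 4, 5}); total cost 2 + 4 = 6.
No covering selection has total cost below 6.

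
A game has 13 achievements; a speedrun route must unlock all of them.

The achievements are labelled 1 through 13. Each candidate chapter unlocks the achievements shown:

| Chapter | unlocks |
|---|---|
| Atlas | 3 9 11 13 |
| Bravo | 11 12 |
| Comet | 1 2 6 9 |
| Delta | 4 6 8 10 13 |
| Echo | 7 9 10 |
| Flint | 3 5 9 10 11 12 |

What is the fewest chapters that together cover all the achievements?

4

Comet and Delta and Echo and Flint together: Comet ∪ Delta ∪ Echo ∪ Flint = {1, 2, 3, 4, 5, 6, 7, 8, 9, 10, 11, 12, 13} — every achievement is covered.
Only Echo contains 7, so Echo is forced; the remaining 10 achievements need at least 3 more chapters (each remaining chapter adds at most 4) — so at least 4 chapters are needed, and 4 is optimal.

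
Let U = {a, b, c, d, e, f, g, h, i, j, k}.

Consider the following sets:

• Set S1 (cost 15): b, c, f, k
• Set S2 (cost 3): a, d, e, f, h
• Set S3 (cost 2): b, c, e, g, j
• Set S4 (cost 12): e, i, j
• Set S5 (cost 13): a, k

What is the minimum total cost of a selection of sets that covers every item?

S2, S3, S4, S5 together cover every item (S2 ∪ S3 ∪ S4 ∪ S5 = {a, b, c, d, e, f, g, h, i, j, k}); total cost 3 + 2 + 12 + 13 = 30.
No covering selection has total cost below 30.

30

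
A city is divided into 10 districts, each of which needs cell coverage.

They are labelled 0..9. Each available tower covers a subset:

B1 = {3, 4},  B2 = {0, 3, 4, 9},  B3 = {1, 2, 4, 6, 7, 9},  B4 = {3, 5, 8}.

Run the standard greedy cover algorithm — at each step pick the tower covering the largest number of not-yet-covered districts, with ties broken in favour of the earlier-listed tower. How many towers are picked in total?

3

Greedy: pick B3 (covers 6 new) → pick B4 (covers 3 new) → pick B2 (covers 1 new). Total picks: 3.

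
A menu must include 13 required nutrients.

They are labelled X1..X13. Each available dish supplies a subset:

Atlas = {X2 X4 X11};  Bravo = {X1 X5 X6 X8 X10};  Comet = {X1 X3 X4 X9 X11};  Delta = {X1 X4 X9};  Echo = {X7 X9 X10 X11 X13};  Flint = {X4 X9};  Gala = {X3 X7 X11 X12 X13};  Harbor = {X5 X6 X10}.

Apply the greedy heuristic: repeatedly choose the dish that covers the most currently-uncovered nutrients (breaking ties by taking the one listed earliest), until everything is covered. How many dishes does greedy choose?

Greedy: pick Bravo (covers 5 new) → pick Gala (covers 5 new) → pick Atlas (covers 2 new) → pick Comet (covers 1 new). Total picks: 4.

4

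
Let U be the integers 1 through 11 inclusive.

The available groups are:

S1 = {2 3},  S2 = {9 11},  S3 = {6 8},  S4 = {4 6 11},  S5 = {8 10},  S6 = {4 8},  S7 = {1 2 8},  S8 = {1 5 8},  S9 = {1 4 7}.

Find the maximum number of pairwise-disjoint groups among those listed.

S1, S2, S3, S9 are pairwise disjoint (S1={2,3}; S2={9,11}; S3={6,8}; S9={1,4,7}).
Every remaining group overlaps one of these, and no 5 of the listed groups are pairwise disjoint, so 4 is the maximum.

4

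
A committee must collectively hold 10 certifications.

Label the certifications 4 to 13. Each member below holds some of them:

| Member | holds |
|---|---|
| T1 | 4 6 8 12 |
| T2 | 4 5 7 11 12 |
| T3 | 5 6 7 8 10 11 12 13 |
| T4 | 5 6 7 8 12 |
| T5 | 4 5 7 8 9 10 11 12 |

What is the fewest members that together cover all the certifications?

Take {T3, T5}. Their union is {4, 5, 6, 7, 8, 9, 10, 11, 12, 13}, which is all 10 certifications.
No single member has all 10 certifications (the largest, T3, has 8), so 2 is optimal.

2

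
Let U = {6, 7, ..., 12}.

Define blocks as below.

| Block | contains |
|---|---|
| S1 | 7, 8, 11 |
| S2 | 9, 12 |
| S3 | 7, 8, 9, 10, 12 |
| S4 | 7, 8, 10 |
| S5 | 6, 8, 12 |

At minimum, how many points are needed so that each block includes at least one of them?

2

H = {7, 12} meets every block (each contains at least one member of H), and |H| = 2.
The blocks S2, S4 are pairwise disjoint, so any hitting set needs a separate point for each — at least 2. Hence 2 is optimal.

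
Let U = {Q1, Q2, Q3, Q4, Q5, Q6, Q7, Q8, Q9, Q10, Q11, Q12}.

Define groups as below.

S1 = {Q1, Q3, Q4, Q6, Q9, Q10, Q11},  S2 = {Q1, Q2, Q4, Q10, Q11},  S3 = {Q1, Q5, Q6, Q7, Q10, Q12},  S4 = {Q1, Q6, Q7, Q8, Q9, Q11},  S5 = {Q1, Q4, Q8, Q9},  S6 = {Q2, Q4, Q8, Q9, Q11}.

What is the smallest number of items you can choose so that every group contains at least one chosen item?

The 2 items {Q4, Q7} hit every group.
The groups S3, S6 are pairwise disjoint, so any hitting set needs a separate item for each — at least 2. Hence 2 is optimal.

2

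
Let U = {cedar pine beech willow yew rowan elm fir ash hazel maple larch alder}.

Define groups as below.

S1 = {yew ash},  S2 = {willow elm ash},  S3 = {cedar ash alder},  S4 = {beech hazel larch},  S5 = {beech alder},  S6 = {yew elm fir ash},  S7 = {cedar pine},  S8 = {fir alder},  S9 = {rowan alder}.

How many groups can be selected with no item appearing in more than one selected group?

S2, S4, S7, S8 are pairwise disjoint (S2={willow,elm,ash}; S4={beech,hazel,larch}; S7={cedar,pine}; S8={fir,alder}).
Every remaining group overlaps one of these, and no 5 of the listed groups are pairwise disjoint, so 4 is the maximum.

4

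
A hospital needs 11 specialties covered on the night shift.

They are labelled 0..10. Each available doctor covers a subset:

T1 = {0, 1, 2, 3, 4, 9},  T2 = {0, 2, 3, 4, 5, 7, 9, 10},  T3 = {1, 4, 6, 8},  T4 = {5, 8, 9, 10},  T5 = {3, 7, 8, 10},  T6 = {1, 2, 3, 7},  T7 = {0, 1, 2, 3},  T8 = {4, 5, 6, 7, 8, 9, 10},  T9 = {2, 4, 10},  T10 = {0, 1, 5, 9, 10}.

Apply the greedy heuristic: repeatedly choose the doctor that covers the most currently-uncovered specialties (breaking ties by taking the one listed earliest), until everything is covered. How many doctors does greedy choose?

Greedy: pick T2 (covers 8 new) → pick T3 (covers 3 new). Total picks: 2.

2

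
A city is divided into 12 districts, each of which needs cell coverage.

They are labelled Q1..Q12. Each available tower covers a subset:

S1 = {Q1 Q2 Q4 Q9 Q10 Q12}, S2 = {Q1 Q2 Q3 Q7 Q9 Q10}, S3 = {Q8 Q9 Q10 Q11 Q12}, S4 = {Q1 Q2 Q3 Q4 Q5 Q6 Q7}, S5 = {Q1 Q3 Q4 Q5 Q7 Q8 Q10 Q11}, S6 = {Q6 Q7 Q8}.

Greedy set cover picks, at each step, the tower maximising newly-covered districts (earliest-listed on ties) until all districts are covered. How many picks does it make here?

Greedy: pick S5 (covers 8 new) → pick S1 (covers 3 new) → pick S4 (covers 1 new). Total picks: 3.
(The true minimum cover uses only 2 towers, so greedy is not optimal here.)

3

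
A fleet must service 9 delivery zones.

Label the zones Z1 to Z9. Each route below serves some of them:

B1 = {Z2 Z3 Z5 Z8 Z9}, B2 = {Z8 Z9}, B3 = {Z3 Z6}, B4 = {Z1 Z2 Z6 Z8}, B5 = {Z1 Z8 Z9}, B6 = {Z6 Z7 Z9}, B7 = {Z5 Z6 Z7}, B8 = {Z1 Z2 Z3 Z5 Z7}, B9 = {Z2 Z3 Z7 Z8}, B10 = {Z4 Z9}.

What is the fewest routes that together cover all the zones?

B4 and B8 and B10 together: B4 ∪ B8 ∪ B10 = {Z1, Z2, Z3, Z4, Z5, Z6, Z7, Z8, Z9} — every zone is covered.
Only B10 contains Z4, so B10 is forced; the remaining 7 zones need at least 2 more routes (each remaining route adds at most 5) — so at least 3 routes are needed, and 3 is optimal.

3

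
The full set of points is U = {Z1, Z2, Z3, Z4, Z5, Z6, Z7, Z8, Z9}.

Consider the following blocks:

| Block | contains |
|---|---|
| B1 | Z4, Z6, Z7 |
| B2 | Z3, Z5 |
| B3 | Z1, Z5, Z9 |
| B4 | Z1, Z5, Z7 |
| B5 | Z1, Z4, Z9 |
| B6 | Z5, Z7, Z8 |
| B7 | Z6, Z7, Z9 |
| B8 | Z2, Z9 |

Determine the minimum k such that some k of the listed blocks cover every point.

B1, B2, B4, B6, and B8 cover everything between them: the union {Z1, Z2, Z3, Z4, Z5, Z6, Z7, Z8, Z9} is all of U.
No 4 of the 8 blocks cover everything (all 70 combinations miss at least one point), so 5 is optimal.

5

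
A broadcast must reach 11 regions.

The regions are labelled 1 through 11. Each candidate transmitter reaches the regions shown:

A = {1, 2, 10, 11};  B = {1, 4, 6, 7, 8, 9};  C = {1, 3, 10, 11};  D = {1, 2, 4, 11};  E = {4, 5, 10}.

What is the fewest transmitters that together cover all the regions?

A and B and C and E together: A ∪ B ∪ C ∪ E = {1, 2, 3, 4, 5, 6, 7, 8, 9, 10, 11} — every region is covered.
No 3 of the 5 transmitters cover everything (all 10 combinations miss at least one region), so 4 is optimal.

4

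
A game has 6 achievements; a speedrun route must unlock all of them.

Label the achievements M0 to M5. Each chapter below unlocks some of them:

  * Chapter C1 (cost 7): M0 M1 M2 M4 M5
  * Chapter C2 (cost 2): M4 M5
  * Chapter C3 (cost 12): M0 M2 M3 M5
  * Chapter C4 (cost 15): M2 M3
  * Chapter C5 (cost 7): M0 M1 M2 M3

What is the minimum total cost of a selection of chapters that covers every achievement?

9

C2, C5 together cover every achievement (C2 ∪ C5 = {M0, M1, M2, M3, M4, M5}); total cost 2 + 7 = 9.
No covering selection has total cost below 9.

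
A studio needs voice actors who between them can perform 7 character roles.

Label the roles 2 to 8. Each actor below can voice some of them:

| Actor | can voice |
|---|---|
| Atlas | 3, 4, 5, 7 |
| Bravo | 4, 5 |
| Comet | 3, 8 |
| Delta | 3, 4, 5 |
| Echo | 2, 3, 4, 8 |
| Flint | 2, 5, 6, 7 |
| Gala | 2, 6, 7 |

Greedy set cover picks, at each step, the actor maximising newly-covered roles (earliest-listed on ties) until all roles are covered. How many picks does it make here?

3

Greedy: pick Atlas (covers 4 new) → pick Echo (covers 2 new) → pick Flint (covers 1 new). Total picks: 3.
(The true minimum cover uses only 2 actors, so greedy is not optimal here.)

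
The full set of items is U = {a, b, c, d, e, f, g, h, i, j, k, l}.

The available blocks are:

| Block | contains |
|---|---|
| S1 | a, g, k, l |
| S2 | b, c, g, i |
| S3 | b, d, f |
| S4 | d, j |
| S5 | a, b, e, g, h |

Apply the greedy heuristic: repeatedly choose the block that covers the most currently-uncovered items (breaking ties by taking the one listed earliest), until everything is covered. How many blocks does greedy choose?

Greedy: pick S5 (covers 5 new) → pick S1 (covers 2 new) → pick S2 (covers 2 new) → pick S3 (covers 2 new) → pick S4 (covers 1 new). Total picks: 5.

5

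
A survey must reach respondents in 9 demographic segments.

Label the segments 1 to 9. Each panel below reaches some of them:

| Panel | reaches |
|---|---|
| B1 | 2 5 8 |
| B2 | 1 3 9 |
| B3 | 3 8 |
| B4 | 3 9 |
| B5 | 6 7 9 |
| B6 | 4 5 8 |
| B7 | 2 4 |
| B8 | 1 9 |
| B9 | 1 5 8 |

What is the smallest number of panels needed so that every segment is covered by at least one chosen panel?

4

B1 and B2 and B5 and B7 together: B1 ∪ B2 ∪ B5 ∪ B7 = {1, 2, 3, 4, 5, 6, 7, 8, 9} — every segment is covered.
No 3 of the 9 panels cover everything (all 84 combinations miss at least one segment), so 4 is optimal.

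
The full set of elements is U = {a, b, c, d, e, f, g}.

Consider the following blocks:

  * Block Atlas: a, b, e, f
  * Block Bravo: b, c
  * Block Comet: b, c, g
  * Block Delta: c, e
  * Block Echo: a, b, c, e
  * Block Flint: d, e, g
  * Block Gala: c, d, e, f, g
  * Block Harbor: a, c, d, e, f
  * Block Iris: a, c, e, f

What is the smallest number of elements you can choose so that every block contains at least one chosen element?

H = {b, e} meets every block (each contains at least one member of H), and |H| = 2.
The blocks Bravo, Flint are pairwise disjoint, so any hitting set needs a separate element for each — at least 2. Hence 2 is optimal.

2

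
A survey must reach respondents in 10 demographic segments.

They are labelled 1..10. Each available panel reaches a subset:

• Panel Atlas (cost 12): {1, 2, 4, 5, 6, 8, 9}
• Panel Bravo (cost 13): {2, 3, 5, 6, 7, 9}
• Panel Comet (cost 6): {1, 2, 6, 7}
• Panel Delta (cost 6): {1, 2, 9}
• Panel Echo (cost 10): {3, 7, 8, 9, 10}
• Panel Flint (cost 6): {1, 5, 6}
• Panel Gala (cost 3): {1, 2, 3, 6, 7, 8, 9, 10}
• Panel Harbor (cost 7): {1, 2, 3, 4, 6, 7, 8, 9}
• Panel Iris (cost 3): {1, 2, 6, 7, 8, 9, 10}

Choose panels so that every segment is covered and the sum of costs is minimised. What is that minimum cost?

15

Atlas, Gala together cover every segment (Atlas ∪ Gala = {1, 2, 3, 4, 5, 6, 7, 8, 9, 10}); total cost 12 + 3 = 15.
No covering selection has total cost below 15.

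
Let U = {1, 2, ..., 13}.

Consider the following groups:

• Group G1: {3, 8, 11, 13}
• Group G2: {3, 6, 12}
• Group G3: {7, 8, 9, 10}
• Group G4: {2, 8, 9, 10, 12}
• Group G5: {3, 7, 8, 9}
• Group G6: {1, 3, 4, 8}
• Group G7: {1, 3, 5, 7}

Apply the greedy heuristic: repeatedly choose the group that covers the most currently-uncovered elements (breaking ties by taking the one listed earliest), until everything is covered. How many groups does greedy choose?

Greedy: pick G4 (covers 5 new) → pick G7 (covers 4 new) → pick G1 (covers 2 new) → pick G2 (covers 1 new) → pick G6 (covers 1 new). Total picks: 5.

5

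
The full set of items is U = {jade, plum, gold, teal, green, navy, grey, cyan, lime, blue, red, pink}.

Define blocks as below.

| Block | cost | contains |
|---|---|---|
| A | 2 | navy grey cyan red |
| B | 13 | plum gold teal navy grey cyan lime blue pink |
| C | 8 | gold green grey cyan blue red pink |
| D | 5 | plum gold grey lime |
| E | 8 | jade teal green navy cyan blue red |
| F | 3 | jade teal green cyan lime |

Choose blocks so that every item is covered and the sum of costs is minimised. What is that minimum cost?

18

A, C, D, F together cover every item (A ∪ C ∪ D ∪ F = {jade, plum, gold, teal, green, navy, grey, cyan, lime, blue, red, pink}); total cost 2 + 8 + 5 + 3 = 18.
No covering selection has total cost below 18.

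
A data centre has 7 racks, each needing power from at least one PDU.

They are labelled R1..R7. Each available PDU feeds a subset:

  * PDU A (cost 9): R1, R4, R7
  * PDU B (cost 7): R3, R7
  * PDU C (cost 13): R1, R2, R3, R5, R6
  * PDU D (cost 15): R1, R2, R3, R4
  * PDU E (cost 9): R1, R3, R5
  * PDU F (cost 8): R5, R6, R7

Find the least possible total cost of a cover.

22

A, C together cover every rack (A ∪ C = {R1, R2, R3, R4, R5, R6, R7}); total cost 9 + 13 = 22.
No covering selection has total cost below 22.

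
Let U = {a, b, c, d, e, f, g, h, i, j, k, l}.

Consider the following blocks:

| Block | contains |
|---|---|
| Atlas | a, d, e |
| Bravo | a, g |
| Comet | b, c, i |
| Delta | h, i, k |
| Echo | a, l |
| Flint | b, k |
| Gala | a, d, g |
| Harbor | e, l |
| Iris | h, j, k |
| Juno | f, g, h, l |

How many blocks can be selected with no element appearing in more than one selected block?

Comet, Gala, Harbor, Iris are pairwise disjoint (Comet={b,c,i}; Gala={a,d,g}; Harbor={e,l}; Iris={h,j,k}).
Every remaining block overlaps one of these, and no 5 of the listed blocks are pairwise disjoint, so 4 is the maximum.

4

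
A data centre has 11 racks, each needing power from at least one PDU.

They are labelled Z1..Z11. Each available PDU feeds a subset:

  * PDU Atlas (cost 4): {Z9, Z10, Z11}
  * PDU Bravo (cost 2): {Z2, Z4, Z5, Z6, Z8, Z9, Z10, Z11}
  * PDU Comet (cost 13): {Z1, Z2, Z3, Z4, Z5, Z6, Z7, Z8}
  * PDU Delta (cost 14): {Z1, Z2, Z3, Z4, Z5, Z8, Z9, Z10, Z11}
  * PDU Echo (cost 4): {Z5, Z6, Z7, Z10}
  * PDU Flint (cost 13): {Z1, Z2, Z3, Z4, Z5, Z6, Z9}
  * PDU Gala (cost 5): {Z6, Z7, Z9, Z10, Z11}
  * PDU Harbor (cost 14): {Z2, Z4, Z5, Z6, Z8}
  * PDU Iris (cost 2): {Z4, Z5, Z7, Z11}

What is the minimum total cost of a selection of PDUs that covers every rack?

Bravo, Comet together cover every rack (Bravo ∪ Comet = {Z1, Z2, Z3, Z4, Z5, Z6, Z7, Z8, Z9, Z10, Z11}); total cost 2 + 13 = 15.
The greedy pick Bravo, Iris, Comet costs 17; no covering selection beats 15.

15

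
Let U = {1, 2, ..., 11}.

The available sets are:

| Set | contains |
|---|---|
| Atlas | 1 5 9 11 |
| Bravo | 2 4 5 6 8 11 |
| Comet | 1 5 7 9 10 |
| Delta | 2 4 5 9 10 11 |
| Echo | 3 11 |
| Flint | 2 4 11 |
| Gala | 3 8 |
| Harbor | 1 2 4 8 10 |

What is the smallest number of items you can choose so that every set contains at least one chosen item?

3

H = {3, 4, 5} meets every set (each contains at least one member of H), and |H| = 3.
The sets Comet, Flint, Gala are pairwise disjoint, so any hitting set needs a separate item for each — at least 3. Hence 3 is optimal.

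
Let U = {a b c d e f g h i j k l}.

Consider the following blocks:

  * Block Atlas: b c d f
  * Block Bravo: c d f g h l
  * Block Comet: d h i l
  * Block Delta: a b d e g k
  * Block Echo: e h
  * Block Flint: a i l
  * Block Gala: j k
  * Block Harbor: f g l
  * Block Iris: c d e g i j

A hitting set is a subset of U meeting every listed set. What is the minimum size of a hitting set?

4

T = {e, f, i, k} meets every block (each contains at least one member of T), and |T| = 4.
The blocks Atlas, Echo, Flint, Gala are pairwise disjoint, so any hitting set needs a separate point for each — at least 4. Hence 4 is optimal.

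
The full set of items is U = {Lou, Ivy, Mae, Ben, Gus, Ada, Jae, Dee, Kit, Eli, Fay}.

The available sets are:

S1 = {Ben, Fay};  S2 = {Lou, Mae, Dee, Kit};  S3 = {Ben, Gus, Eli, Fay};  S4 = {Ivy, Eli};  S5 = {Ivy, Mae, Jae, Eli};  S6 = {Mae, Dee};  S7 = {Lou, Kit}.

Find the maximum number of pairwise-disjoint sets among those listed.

S1, S4, S6, S7 are pairwise disjoint (S1={Ben,Fay}; S4={Ivy,Eli}; S6={Mae,Dee}; S7={Lou,Kit}).
Every remaining set overlaps one of these, and no 5 of the listed sets are pairwise disjoint, so 4 is the maximum.

4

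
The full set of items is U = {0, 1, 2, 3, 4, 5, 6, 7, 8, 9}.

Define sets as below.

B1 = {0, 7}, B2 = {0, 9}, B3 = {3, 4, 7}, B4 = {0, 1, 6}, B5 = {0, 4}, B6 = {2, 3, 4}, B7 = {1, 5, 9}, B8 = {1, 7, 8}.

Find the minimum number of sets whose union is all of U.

B4 and B6 and B7 and B8 together: B4 ∪ B6 ∪ B7 ∪ B8 = {0, 1, 2, 3, 4, 5, 6, 7, 8, 9} — every item is covered.
Each set has at most 3 items, and 3·3 = 9 < 10 — so at least 4 sets are needed, and 4 is optimal.

4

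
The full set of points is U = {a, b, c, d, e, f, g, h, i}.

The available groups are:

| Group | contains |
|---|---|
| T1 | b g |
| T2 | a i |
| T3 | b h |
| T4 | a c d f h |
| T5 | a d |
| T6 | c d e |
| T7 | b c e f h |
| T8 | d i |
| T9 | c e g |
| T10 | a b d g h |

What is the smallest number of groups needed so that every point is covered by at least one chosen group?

3

Take {T2, T7, T10}. Their union is {a, b, c, d, e, f, g, h, i}, which is all 9 points.
No 2 of the 10 groups cover everything (all 45 combinations miss at least one point), so 3 is optimal.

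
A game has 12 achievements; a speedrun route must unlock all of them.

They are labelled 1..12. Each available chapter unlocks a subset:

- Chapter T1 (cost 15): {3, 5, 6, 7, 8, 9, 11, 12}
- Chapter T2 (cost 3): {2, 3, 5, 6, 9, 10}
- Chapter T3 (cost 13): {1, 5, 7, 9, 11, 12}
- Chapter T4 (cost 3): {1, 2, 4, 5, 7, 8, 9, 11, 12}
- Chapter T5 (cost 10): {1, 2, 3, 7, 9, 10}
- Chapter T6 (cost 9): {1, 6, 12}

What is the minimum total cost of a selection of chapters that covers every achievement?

T2, T4 together cover every achievement (T2 ∪ T4 = {1, 2, 3, 4, 5, 6, 7, 8, 9, 10, 11, 12}); total cost 3 + 3 = 6.
No covering selection has total cost below 6.

6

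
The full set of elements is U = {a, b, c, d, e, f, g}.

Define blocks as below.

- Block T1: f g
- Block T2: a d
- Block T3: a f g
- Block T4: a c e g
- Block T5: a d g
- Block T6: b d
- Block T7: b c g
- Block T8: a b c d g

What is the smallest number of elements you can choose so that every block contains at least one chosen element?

The 2 elements {d, g} hit every block.
The blocks T1, T6 are pairwise disjoint, so any hitting set needs a separate element for each — at least 2. Hence 2 is optimal.

2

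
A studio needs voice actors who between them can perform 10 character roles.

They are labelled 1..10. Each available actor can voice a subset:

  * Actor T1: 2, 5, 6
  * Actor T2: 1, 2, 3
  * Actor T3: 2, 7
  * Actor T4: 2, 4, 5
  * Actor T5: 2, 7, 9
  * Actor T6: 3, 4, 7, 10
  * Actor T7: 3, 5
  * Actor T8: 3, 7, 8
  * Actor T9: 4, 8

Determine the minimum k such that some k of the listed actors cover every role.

Take {T1, T2, T5, T6, T8}. Their union is {1, 2, 3, 4, 5, 6, 7, 8, 9, 10}, which is all 10 roles.
No 4 of the 9 actors cover everything (all 126 combinations miss at least one role), so 5 is optimal.

5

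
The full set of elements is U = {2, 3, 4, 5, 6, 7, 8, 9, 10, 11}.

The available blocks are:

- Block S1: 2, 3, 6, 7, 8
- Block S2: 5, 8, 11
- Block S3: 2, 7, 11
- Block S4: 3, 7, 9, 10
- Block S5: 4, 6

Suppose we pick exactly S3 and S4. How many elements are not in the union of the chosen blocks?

4

Union of S3, S4 = {2, 3, 7, 9, 10, 11}.
Not covered: 4, 5, 6, 8 — 4 elements.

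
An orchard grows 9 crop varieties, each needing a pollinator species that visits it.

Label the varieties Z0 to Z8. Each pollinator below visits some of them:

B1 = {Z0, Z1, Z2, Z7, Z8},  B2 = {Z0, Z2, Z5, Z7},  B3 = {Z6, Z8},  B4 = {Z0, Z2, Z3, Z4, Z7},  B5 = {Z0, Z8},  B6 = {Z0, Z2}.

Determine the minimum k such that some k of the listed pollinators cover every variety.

4

Take {B1, B2, B3, B4}. Their union is {Z0, Z1, Z2, Z3, Z4, Z5, Z6, Z7, Z8}, which is all 9 varieties.
Only B2 contains Z5, so B2 is forced; the remaining 5 varieties need at least 3 more pollinators (each remaining pollinator adds at most 2) — so at least 4 pollinators are needed, and 4 is optimal.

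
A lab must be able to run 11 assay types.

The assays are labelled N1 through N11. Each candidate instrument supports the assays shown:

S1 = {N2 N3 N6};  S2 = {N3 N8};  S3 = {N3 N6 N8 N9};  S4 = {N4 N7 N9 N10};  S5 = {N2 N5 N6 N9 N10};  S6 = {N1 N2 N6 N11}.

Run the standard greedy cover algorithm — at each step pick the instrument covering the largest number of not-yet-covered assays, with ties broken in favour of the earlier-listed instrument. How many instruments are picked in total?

Greedy: pick S5 (covers 5 new) → pick S2 (covers 2 new) → pick S4 (covers 2 new) → pick S6 (covers 2 new). Total picks: 4.

4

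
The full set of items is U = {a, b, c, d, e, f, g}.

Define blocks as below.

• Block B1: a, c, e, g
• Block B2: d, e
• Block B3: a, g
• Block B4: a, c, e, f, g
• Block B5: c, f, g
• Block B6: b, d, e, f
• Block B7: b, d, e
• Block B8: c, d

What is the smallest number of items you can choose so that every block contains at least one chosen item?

2

Take H = {d, g}. Each listed block contains at least one of these, so H is a hitting set of size 2.
The blocks B2, B5 are pairwise disjoint, so any hitting set needs a separate item for each — at least 2. Hence 2 is optimal.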